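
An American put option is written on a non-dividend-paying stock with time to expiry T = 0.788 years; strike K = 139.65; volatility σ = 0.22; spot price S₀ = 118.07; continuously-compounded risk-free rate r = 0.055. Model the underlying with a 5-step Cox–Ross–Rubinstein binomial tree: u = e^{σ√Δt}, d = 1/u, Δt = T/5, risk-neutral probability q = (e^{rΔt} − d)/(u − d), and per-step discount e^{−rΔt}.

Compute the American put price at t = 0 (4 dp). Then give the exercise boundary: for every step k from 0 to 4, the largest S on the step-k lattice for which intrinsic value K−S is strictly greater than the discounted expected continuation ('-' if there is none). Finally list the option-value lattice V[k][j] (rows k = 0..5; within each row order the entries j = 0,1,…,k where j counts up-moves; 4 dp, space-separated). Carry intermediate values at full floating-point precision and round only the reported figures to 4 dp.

Δt=0.15760, u=1.09126, d=0.91637, q=0.52796, disc=e^(-rΔt)=0.99137
k=5 terminal: V=max(K-S,0) → 63.3563 48.7950 31.4545 10.8044 0.0000 0.0000
k=4: j=0 S=83.2566 intr=56.3934 cont=55.1881 V=56.3934[EX]; j=1 S=99.1469 intr=40.5031 cont=39.2978 V=40.5031[EX]; j=2 S=118.0700 intr=21.5800 cont=20.3747 V=21.5800[EX]; j=3 S=140.6047 intr=0.0000 cont=5.0561 V=5.0561[hold]; j=4 S=167.4404 intr=0.0000 cont=0.0000 V=0.0000[hold]  S*(4)=118.0700
k=3: j=0 S=90.8550 intr=48.7950 cont=47.5897 V=48.7950[EX]; j=1 S=108.1955 intr=31.4545 cont=30.2492 V=31.4545[EX]; j=2 S=128.8456 intr=10.8044 cont=12.7452 V=12.7452[hold]; j=3 S=153.4370 intr=0.0000 cont=2.3661 V=2.3661[hold]  S*(3)=108.1955
k=2: j=0 S=99.1469 intr=40.5031 cont=39.2978 V=40.5031[EX]; j=1 S=118.0700 intr=21.5800 cont=21.3906 V=21.5800[EX]; j=2 S=140.6047 intr=0.0000 cont=7.2028 V=7.2028[hold]  S*(2)=118.0700
k=1: j=0 S=108.1955 intr=31.4545 cont=30.2492 V=31.4545[EX]; j=1 S=128.8456 intr=10.8044 cont=13.8687 V=13.8687[hold]  S*(1)=108.1955
k=0: j=0 S=118.0700 intr=21.5800 cont=21.9786 V=21.9786[hold]  S*(0)=-

price = 21.9786
boundary = - 108.1955 118.0700 108.1955 118.0700
tree:
21.9786
31.4545 13.8687
40.5031 21.5800 7.2028
48.7950 31.4545 12.7452 2.3661
56.3934 40.5031 21.5800 5.0561 0.0000
63.3563 48.7950 31.4545 10.8044 0.0000 0.0000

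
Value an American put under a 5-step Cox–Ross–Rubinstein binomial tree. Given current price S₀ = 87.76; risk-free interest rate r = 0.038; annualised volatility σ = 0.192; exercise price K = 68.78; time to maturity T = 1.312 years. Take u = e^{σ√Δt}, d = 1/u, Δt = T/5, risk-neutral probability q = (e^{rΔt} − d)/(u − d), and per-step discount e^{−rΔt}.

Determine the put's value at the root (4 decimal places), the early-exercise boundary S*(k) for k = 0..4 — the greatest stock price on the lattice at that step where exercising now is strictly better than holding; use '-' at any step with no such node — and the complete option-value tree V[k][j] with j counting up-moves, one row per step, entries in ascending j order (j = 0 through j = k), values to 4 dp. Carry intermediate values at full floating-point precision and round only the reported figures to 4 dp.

price = 0.8100
boundary = - - - - 59.2164
tree:
0.8100
1.5420 0.1666
2.8931 0.3553 0.0000
5.3270 0.7575 0.0000 0.0000
9.5636 1.6151 0.0000 0.0000 0.0000
15.1104 3.4436 0.0000 0.0000 0.0000 0.0000

Δt=0.26240  u=1.10335  d=0.90633  q=0.52629  discount=0.99008
step 5 (expiry): payoffs max(K−S,0) = 15.1104 3.4436 0.0000 0.0000 0.0000 0.0000
step 4: (k=4,j=0): S=59.2164, (K−S)⁺=9.5636, hold=8.8812 ⇒ V=9.5636 exercise | (k=4,j=1): S=72.0890, (K−S)⁺=0.0000, hold=1.6151 ⇒ V=1.6151 continue | (k=4,j=2): S=87.7600, (K−S)⁺=0.0000, hold=0.0000 ⇒ V=0.0000 continue | (k=4,j=3): S=106.8376, (K−S)⁺=0.0000, hold=0.0000 ⇒ V=0.0000 continue | (k=4,j=4): S=130.0623, (K−S)⁺=0.0000, hold=0.0000 ⇒ V=0.0000 continue  boundary S*=59.2164
step 3: (k=3,j=0): S=65.3364, (K−S)⁺=3.4436, hold=5.3270 ⇒ V=5.3270 continue | (k=3,j=1): S=79.5395, (K−S)⁺=0.0000, hold=0.7575 ⇒ V=0.7575 continue | (k=3,j=2): S=96.8301, (K−S)⁺=0.0000, hold=0.0000 ⇒ V=0.0000 continue | (k=3,j=3): S=117.8794, (K−S)⁺=0.0000, hold=0.0000 ⇒ V=0.0000 continue  boundary S*=-
step 2: (k=2,j=0): S=72.0890, (K−S)⁺=0.0000, hold=2.8931 ⇒ V=2.8931 continue | (k=2,j=1): S=87.7600, (K−S)⁺=0.0000, hold=0.3553 ⇒ V=0.3553 continue | (k=2,j=2): S=106.8376, (K−S)⁺=0.0000, hold=0.0000 ⇒ V=0.0000 continue  boundary S*=-
step 1: (k=1,j=0): S=79.5395, (K−S)⁺=0.0000, hold=1.5420 ⇒ V=1.5420 continue | (k=1,j=1): S=96.8301, (K−S)⁺=0.0000, hold=0.1666 ⇒ V=0.1666 continue  boundary S*=-
step 0: (k=0,j=0): S=87.7600, (K−S)⁺=0.0000, hold=0.8100 ⇒ V=0.8100 continue  boundary S*=-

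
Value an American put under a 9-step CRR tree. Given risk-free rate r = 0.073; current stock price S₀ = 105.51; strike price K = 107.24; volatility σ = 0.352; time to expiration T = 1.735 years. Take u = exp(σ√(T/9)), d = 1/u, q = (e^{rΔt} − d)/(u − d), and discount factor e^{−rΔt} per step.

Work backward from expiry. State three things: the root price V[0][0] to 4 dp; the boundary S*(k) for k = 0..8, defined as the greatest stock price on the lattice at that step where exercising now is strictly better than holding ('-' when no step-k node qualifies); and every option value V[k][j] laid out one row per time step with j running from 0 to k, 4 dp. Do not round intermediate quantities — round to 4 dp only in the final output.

Δt=0.19278, u=1.16713, d=0.85680, q=0.50711, disc=e^(-rΔt)=0.98603
k=9 terminal: V=max(K-S,0) → 80.9852 71.4757 58.5218 40.8761 16.8390 0.0000 0.0000 0.0000 0.0000 0.0000
k=8: j=0 S=30.6429 intr=76.5971 cont=75.0985 V=76.5971[EX]; j=1 S=41.7417 intr=65.4983 cont=63.9997 V=65.4983[EX]; j=2 S=56.8606 intr=50.3794 cont=48.8808 V=50.3794[EX]; j=3 S=77.4555 intr=29.7845 cont=28.2859 V=29.7845[EX]; j=4 S=105.5100 intr=1.7300 cont=8.1839 V=8.1839[hold]; j=5 S=143.7258 intr=0.0000 cont=0.0000 V=0.0000[hold]; j=6 S=195.7834 intr=0.0000 cont=0.0000 V=0.0000[hold]; j=7 S=266.6962 intr=0.0000 cont=0.0000 V=0.0000[hold]; j=8 S=363.2938 intr=0.0000 cont=0.0000 V=0.0000[hold]  S*(8)=77.4555
k=7: j=0 S=35.7643 intr=71.4757 cont=69.9771 V=71.4757[EX]; j=1 S=48.7182 intr=58.5218 cont=57.0232 V=58.5218[EX]; j=2 S=66.3639 intr=40.8761 cont=39.3775 V=40.8761[EX]; j=3 S=90.4010 intr=16.8390 cont=18.5675 V=18.5675[hold]; j=4 S=123.1443 intr=0.0000 cont=3.9774 V=3.9774[hold]; j=5 S=167.7472 intr=0.0000 cont=0.0000 V=0.0000[hold]; j=6 S=228.5053 intr=0.0000 cont=0.0000 V=0.0000[hold]; j=7 S=311.2701 intr=0.0000 cont=0.0000 V=0.0000[hold]  S*(7)=66.3639
k=6: j=0 S=41.7417 intr=65.4983 cont=63.9997 V=65.4983[EX]; j=1 S=56.8606 intr=50.3794 cont=48.8808 V=50.3794[EX]; j=2 S=77.4555 intr=29.7845 cont=29.1501 V=29.7845[EX]; j=3 S=105.5100 intr=1.7300 cont=11.0127 V=11.0127[hold]; j=4 S=143.7258 intr=0.0000 cont=1.9330 V=1.9330[hold]; j=5 S=195.7834 intr=0.0000 cont=0.0000 V=0.0000[hold]; j=6 S=266.6962 intr=0.0000 cont=0.0000 V=0.0000[hold]  S*(6)=77.4555
k=5: j=0 S=48.7182 intr=58.5218 cont=57.0232 V=58.5218[EX]; j=1 S=66.3639 intr=40.8761 cont=39.3775 V=40.8761[EX]; j=2 S=90.4010 intr=16.8390 cont=19.9820 V=19.9820[hold]; j=3 S=123.1443 intr=0.0000 cont=6.3188 V=6.3188[hold]; j=4 S=167.7472 intr=0.0000 cont=0.9395 V=0.9395[hold]; j=5 S=228.5053 intr=0.0000 cont=0.0000 V=0.0000[hold]  S*(5)=66.3639
k=4: j=0 S=56.8606 intr=50.3794 cont=48.8808 V=50.3794[EX]; j=1 S=77.4555 intr=29.7845 cont=29.8574 V=29.8574[hold]; j=2 S=105.5100 intr=1.7300 cont=12.8709 V=12.8709[hold]; j=3 S=143.7258 intr=0.0000 cont=3.5407 V=3.5407[hold]; j=4 S=195.7834 intr=0.0000 cont=0.4566 V=0.4566[hold]  S*(4)=56.8606
k=3: j=0 S=66.3639 intr=40.8761 cont=39.4140 V=40.8761[EX]; j=1 S=90.4010 intr=16.8390 cont=20.9465 V=20.9465[hold]; j=2 S=123.1443 intr=0.0000 cont=8.0257 V=8.0257[hold]; j=3 S=167.7472 intr=0.0000 cont=1.9491 V=1.9491[hold]  S*(3)=66.3639
k=2: j=0 S=77.4555 intr=29.7845 cont=30.3397 V=30.3397[hold]; j=1 S=105.5100 intr=1.7300 cont=14.1932 V=14.1932[hold]; j=2 S=143.7258 intr=0.0000 cont=4.8751 V=4.8751[hold]  S*(2)=-
k=1: j=0 S=90.4010 intr=16.8390 cont=21.8421 V=21.8421[hold]; j=1 S=123.1443 intr=0.0000 cont=9.3356 V=9.3356[hold]  S*(1)=-
k=0: j=0 S=105.5100 intr=1.7300 cont=15.2834 V=15.2834[hold]  S*(0)=-

price = 15.2834
boundary = - - - 66.3639 56.8606 66.3639 77.4555 66.3639 77.4555
tree:
15.2834
21.8421 9.3356
30.3397 14.1932 4.8751
40.8761 20.9465 8.0257 1.9491
50.3794 29.8574 12.8709 3.5407 0.4566
58.5218 40.8761 19.9820 6.3188 0.9395 0.0000
65.4983 50.3794 29.7845 11.0127 1.9330 0.0000 0.0000
71.4757 58.5218 40.8761 18.5675 3.9774 0.0000 0.0000 0.0000
76.5971 65.4983 50.3794 29.7845 8.1839 0.0000 0.0000 0.0000 0.0000
80.9852 71.4757 58.5218 40.8761 16.8390 0.0000 0.0000 0.0000 0.0000 0.0000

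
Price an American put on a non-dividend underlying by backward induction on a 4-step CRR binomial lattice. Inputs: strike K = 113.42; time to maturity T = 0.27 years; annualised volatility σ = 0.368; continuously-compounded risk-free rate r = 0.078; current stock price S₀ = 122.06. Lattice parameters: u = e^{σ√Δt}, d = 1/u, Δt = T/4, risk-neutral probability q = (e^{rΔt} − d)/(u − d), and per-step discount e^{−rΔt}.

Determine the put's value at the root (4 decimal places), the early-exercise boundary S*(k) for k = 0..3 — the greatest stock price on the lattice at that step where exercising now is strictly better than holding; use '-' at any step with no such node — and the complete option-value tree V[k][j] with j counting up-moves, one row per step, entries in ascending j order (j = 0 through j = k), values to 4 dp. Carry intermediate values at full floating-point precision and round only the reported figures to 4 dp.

Δt=0.06750  u=1.10033  d=0.90882  q=0.50368  discount=0.99475
step 4 (expiry): payoffs max(K−S,0) = 30.1510 12.6043 0.0000 0.0000 0.0000
step 3: (k=3,j=0): S=91.6233, (K−S)⁺=21.7967, hold=21.2012 ⇒ V=21.7967 exercise | (k=3,j=1): S=110.9305, (K−S)⁺=2.4895, hold=6.2229 ⇒ V=6.2229 continue | (k=3,j=2): S=134.3062, (K−S)⁺=0.0000, hold=0.0000 ⇒ V=0.0000 continue | (k=3,j=3): S=162.6077, (K−S)⁺=0.0000, hold=0.0000 ⇒ V=0.0000 continue  boundary S*=91.6233
step 2: (k=2,j=0): S=100.8157, (K−S)⁺=12.6043, hold=13.8792 ⇒ V=13.8792 continue | (k=2,j=1): S=122.0600, (K−S)⁺=0.0000, hold=3.0723 ⇒ V=3.0723 continue | (k=2,j=2): S=147.7810, (K−S)⁺=0.0000, hold=0.0000 ⇒ V=0.0000 continue  boundary S*=-
step 1: (k=1,j=0): S=110.9305, (K−S)⁺=2.4895, hold=8.3917 ⇒ V=8.3917 continue | (k=1,j=1): S=134.3062, (K−S)⁺=0.0000, hold=1.5168 ⇒ V=1.5168 continue  boundary S*=-
step 0: (k=0,j=0): S=122.0600, (K−S)⁺=0.0000, hold=4.9031 ⇒ V=4.9031 continue  boundary S*=-

price = 4.9031
boundary = - - - 91.6233
tree:
4.9031
8.3917 1.5168
13.8792 3.0723 0.0000
21.7967 6.2229 0.0000 0.0000
30.1510 12.6043 0.0000 0.0000 0.0000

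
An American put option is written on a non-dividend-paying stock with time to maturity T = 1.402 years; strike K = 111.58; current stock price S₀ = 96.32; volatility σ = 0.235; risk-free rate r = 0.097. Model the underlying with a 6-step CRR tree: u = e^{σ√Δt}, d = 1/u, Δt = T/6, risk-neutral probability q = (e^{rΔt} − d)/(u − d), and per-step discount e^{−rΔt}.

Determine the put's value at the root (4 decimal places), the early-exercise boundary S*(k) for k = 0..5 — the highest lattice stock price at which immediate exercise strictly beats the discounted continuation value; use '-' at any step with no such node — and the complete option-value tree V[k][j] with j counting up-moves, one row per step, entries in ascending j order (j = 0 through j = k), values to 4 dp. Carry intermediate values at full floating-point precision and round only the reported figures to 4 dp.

price = 15.4999
boundary = - 85.9769 96.3200 85.9769 96.3200 85.9769
tree:
15.4999
25.6031 8.5709
34.8355 15.2600 3.9155
43.0765 25.6031 7.8726 1.1153
50.4325 34.8355 15.2600 2.6675 0.0000
56.9987 43.0765 25.6031 6.3802 0.0000 0.0000
62.8597 50.4325 34.8355 15.2600 0.0000 0.0000 0.0000

Δt=0.23367  u=1.12030  d=0.89262  q=0.57232  discount=0.97759
step 6 (expiry): payoffs max(K−S,0) = 62.8597 50.4325 34.8355 15.2600 0.0000 0.0000 0.0000
step 5: (k=5,j=0): S=54.5813, (K−S)⁺=56.9987, hold=54.4981 ⇒ V=56.9987 exercise | (k=5,j=1): S=68.5035, (K−S)⁺=43.0765, hold=40.5759 ⇒ V=43.0765 exercise | (k=5,j=2): S=85.9769, (K−S)⁺=25.6031, hold=23.1025 ⇒ V=25.6031 exercise | (k=5,j=3): S=107.9073, (K−S)⁺=3.6727, hold=6.3802 ⇒ V=6.3802 continue | (k=5,j=4): S=135.4316, (K−S)⁺=0.0000, hold=0.0000 ⇒ V=0.0000 continue | (k=5,j=5): S=169.9765, (K−S)⁺=0.0000, hold=0.0000 ⇒ V=0.0000 continue  boundary S*=85.9769
step 4: (k=4,j=0): S=61.1475, (K−S)⁺=50.4325, hold=47.9319 ⇒ V=50.4325 exercise | (k=4,j=1): S=76.7445, (K−S)⁺=34.8355, hold=32.3349 ⇒ V=34.8355 exercise | (k=4,j=2): S=96.3200, (K−S)⁺=15.2600, hold=14.2742 ⇒ V=15.2600 exercise | (k=4,j=3): S=120.8886, (K−S)⁺=0.0000, hold=2.6675 ⇒ V=2.6675 continue | (k=4,j=4): S=151.7240, (K−S)⁺=0.0000, hold=0.0000 ⇒ V=0.0000 continue  boundary S*=96.3200
step 3: (k=3,j=0): S=68.5035, (K−S)⁺=43.0765, hold=40.5759 ⇒ V=43.0765 exercise | (k=3,j=1): S=85.9769, (K−S)⁺=25.6031, hold=23.1025 ⇒ V=25.6031 exercise | (k=3,j=2): S=107.9073, (K−S)⁺=3.6727, hold=7.8726 ⇒ V=7.8726 continue | (k=3,j=3): S=135.4316, (K−S)⁺=0.0000, hold=1.1153 ⇒ V=1.1153 continue  boundary S*=85.9769
step 2: (k=2,j=0): S=76.7445, (K−S)⁺=34.8355, hold=32.3349 ⇒ V=34.8355 exercise | (k=2,j=1): S=96.3200, (K−S)⁺=15.2600, hold=15.1093 ⇒ V=15.2600 exercise | (k=2,j=2): S=120.8886, (K−S)⁺=0.0000, hold=3.9155 ⇒ V=3.9155 continue  boundary S*=96.3200
step 1: (k=1,j=0): S=85.9769, (K−S)⁺=25.6031, hold=23.1025 ⇒ V=25.6031 exercise | (k=1,j=1): S=107.9073, (K−S)⁺=3.6727, hold=8.5709 ⇒ V=8.5709 continue  boundary S*=85.9769
step 0: (k=0,j=0): S=96.3200, (K−S)⁺=15.2600, hold=15.4999 ⇒ V=15.4999 continue  boundary S*=-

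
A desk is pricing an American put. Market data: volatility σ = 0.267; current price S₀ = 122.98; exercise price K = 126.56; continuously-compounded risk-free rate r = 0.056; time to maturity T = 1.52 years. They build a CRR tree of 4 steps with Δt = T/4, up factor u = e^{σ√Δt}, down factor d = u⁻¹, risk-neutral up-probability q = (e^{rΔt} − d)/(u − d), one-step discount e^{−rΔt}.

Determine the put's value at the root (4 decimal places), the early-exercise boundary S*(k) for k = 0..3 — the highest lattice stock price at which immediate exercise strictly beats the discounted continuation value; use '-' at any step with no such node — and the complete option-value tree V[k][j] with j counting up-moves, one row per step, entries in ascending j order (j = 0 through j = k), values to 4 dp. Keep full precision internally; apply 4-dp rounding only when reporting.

params: Δt=0.38000 u=1.17891 d=0.84824 q=0.52399 e^(-rΔt)=0.97894
t_4 payoffs: 62.8933 38.0742 3.5800 0.0000 0.0000
t_3: node(3,0) S=75.0573 payoff=51.5027 vs cont=48.8379 → 51.5027 [stop]  node(3,1) S=104.3167 payoff=22.2433 vs cont=19.5785 → 22.2433 [stop]  node(3,2) S=144.9823 payoff=0.0000 vs cont=1.6682 → 1.6682 [wait]  node(3,3) S=201.5004 payoff=0.0000 vs cont=0.0000 → 0.0000 [wait]  ⇒ S*(3)=104.3167
t_2: node(2,0) S=88.4858 payoff=38.0742 vs cont=35.4095 → 38.0742 [stop]  node(2,1) S=122.9800 payoff=3.5800 vs cont=11.2208 → 11.2208 [wait]  node(2,2) S=170.9210 payoff=0.0000 vs cont=0.7774 → 0.7774 [wait]  ⇒ S*(2)=88.4858
t_1: node(1,0) S=104.3167 payoff=22.2433 vs cont=23.4979 → 23.4979 [wait]  node(1,1) S=144.9823 payoff=0.0000 vs cont=5.6275 → 5.6275 [wait]  ⇒ S*(1)=-
t_0: node(0,0) S=122.9800 payoff=3.5800 vs cont=13.8364 → 13.8364 [wait]  ⇒ S*(0)=-

price = 13.8364
boundary = - - 88.4858 104.3167
tree:
13.8364
23.4979 5.6275
38.0742 11.2208 0.7774
51.5027 22.2433 1.6682 0.0000
62.8933 38.0742 3.5800 0.0000 0.0000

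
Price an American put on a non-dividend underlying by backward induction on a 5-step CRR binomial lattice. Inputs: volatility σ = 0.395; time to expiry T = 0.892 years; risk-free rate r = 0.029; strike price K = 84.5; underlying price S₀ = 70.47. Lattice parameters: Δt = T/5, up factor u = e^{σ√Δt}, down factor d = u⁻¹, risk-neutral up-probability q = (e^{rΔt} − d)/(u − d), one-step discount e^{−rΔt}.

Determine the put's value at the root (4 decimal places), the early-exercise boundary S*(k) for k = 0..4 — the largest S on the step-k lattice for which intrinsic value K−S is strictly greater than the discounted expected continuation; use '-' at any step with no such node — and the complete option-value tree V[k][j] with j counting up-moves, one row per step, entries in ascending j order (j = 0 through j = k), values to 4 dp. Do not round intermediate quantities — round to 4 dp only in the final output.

Δt=0.17840, u=1.18156, d=0.84634, q=0.47386, disc=e^(-rΔt)=0.99484
k=5 terminal: V=max(K-S,0) → 53.9001 41.7797 24.8586 1.2353 0.0000 0.0000
k=4: j=0 S=36.1557 intr=48.3443 cont=47.9082 V=48.3443[EX]; j=1 S=50.4767 intr=34.0233 cont=33.5873 V=34.0233[EX]; j=2 S=70.4700 intr=14.0300 cont=13.5940 V=14.0300[EX]; j=3 S=98.3825 intr=0.0000 cont=0.6466 V=0.6466[hold]; j=4 S=137.3508 intr=0.0000 cont=0.0000 V=0.0000[hold]  S*(4)=70.4700
k=3: j=0 S=42.7203 intr=41.7797 cont=41.3437 V=41.7797[EX]; j=1 S=59.6414 intr=24.8586 cont=24.4226 V=24.8586[EX]; j=2 S=83.2647 intr=1.2353 cont=7.6485 V=7.6485[hold]; j=3 S=116.2451 intr=0.0000 cont=0.3384 V=0.3384[hold]  S*(3)=59.6414
k=2: j=0 S=50.4767 intr=34.0233 cont=33.5873 V=34.0233[EX]; j=1 S=70.4700 intr=14.0300 cont=16.6172 V=16.6172[hold]; j=2 S=98.3825 intr=0.0000 cont=4.1629 V=4.1629[hold]  S*(2)=50.4767
k=1: j=0 S=59.6414 intr=24.8586 cont=25.6423 V=25.6423[hold]; j=1 S=83.2647 intr=1.2353 cont=10.6603 V=10.6603[hold]  S*(1)=-
k=0: j=0 S=70.4700 intr=14.0300 cont=18.4472 V=18.4472[hold]  S*(0)=-

price = 18.4472
boundary = - - 50.4767 59.6414 70.4700
tree:
18.4472
25.6423 10.6603
34.0233 16.6172 4.1629
41.7797 24.8586 7.6485 0.3384
48.3443 34.0233 14.0300 0.6466 0.0000
53.9001 41.7797 24.8586 1.2353 0.0000 0.0000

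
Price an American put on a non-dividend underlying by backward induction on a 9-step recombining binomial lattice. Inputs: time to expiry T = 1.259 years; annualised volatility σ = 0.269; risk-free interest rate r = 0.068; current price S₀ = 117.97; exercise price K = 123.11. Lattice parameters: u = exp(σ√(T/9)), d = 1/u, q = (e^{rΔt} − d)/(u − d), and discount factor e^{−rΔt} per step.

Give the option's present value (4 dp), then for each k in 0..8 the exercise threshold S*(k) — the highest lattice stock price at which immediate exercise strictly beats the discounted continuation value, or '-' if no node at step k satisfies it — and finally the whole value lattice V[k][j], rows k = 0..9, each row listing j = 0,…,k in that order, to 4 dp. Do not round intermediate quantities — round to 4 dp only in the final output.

params: Δt=0.13989 u=1.10585 d=0.90429 q=0.52229 e^(-rΔt)=0.99053
t_9 payoffs: 75.4098 64.7777 51.7757 35.8756 16.4315 0.0000 0.0000 0.0000 0.0000 0.0000
t_8: node(8,0) S=52.7490 payoff=70.3610 vs cont=69.1955 → 70.3610 [stop]  node(8,1) S=64.5065 payoff=58.6035 vs cont=57.4379 → 58.6035 [stop]  node(8,2) S=78.8847 payoff=44.2253 vs cont=43.0597 → 44.2253 [stop]  node(8,3) S=96.4678 payoff=26.6422 vs cont=25.4767 → 26.6422 [stop]  node(8,4) S=117.9700 payoff=5.1400 vs cont=7.7752 → 7.7752 [wait]  node(8,5) S=144.2650 payoff=0.0000 vs cont=0.0000 → 0.0000 [wait]  node(8,6) S=176.4209 payoff=0.0000 vs cont=0.0000 → 0.0000 [wait]  node(8,7) S=215.7444 payoff=0.0000 vs cont=0.0000 → 0.0000 [wait]  node(8,8) S=263.8328 payoff=0.0000 vs cont=0.0000 → 0.0000 [wait]  ⇒ S*(8)=96.4678
t_7: node(7,0) S=58.3323 payoff=64.7777 vs cont=63.6122 → 64.7777 [stop]  node(7,1) S=71.3343 payoff=51.7757 vs cont=50.6102 → 51.7757 [stop]  node(7,2) S=87.2344 payoff=35.8756 vs cont=34.7101 → 35.8756 [stop]  node(7,3) S=106.6785 payoff=16.4315 vs cont=16.6293 → 16.6293 [wait]  node(7,4) S=130.4567 payoff=0.0000 vs cont=3.6792 → 3.6792 [wait]  node(7,5) S=159.5348 payoff=0.0000 vs cont=0.0000 → 0.0000 [wait]  node(7,6) S=195.0944 payoff=0.0000 vs cont=0.0000 → 0.0000 [wait]  node(7,7) S=238.5800 payoff=0.0000 vs cont=0.0000 → 0.0000 [wait]  ⇒ S*(7)=87.2344
t_6: node(6,0) S=64.5065 payoff=58.6035 vs cont=57.4379 → 58.6035 [stop]  node(6,1) S=78.8847 payoff=44.2253 vs cont=43.0597 → 44.2253 [stop]  node(6,2) S=96.4678 payoff=26.6422 vs cont=25.5790 → 26.6422 [stop]  node(6,3) S=117.9700 payoff=5.1400 vs cont=9.7722 → 9.7722 [wait]  node(6,4) S=144.2650 payoff=0.0000 vs cont=1.7409 → 1.7409 [wait]  node(6,5) S=176.4209 payoff=0.0000 vs cont=0.0000 → 0.0000 [wait]  node(6,6) S=215.7444 payoff=0.0000 vs cont=0.0000 → 0.0000 [wait]  ⇒ S*(6)=96.4678
t_5: node(5,0) S=71.3343 payoff=51.7757 vs cont=50.6102 → 51.7757 [stop]  node(5,1) S=87.2344 payoff=35.8756 vs cont=34.7101 → 35.8756 [stop]  node(5,2) S=106.6785 payoff=16.4315 vs cont=17.6624 → 17.6624 [wait]  node(5,3) S=130.4567 payoff=0.0000 vs cont=5.5248 → 5.5248 [wait]  node(5,4) S=159.5348 payoff=0.0000 vs cont=0.8238 → 0.8238 [wait]  node(5,5) S=195.0944 payoff=0.0000 vs cont=0.0000 → 0.0000 [wait]  ⇒ S*(5)=87.2344
t_4: node(4,0) S=78.8847 payoff=44.2253 vs cont=43.0597 → 44.2253 [stop]  node(4,1) S=96.4678 payoff=26.6422 vs cont=26.1135 → 26.6422 [stop]  node(4,2) S=117.9700 payoff=5.1400 vs cont=11.2159 → 11.2159 [wait]  node(4,3) S=144.2650 payoff=0.0000 vs cont=3.0404 → 3.0404 [wait]  node(4,4) S=176.4209 payoff=0.0000 vs cont=0.3898 → 0.3898 [wait]  ⇒ S*(4)=96.4678
t_3: node(3,0) S=87.2344 payoff=35.8756 vs cont=34.7101 → 35.8756 [stop]  node(3,1) S=106.6785 payoff=16.4315 vs cont=18.4093 → 18.4093 [wait]  node(3,2) S=130.4567 payoff=0.0000 vs cont=6.8802 → 6.8802 [wait]  node(3,3) S=159.5348 payoff=0.0000 vs cont=1.6404 → 1.6404 [wait]  ⇒ S*(3)=87.2344
t_2: node(2,0) S=96.4678 payoff=26.6422 vs cont=26.4999 → 26.6422 [stop]  node(2,1) S=117.9700 payoff=5.1400 vs cont=12.2705 → 12.2705 [wait]  node(2,2) S=144.2650 payoff=0.0000 vs cont=4.1043 → 4.1043 [wait]  ⇒ S*(2)=96.4678
t_1: node(1,0) S=106.6785 payoff=16.4315 vs cont=18.9549 → 18.9549 [wait]  node(1,1) S=130.4567 payoff=0.0000 vs cont=7.9296 → 7.9296 [wait]  ⇒ S*(1)=-
t_0: node(0,0) S=117.9700 payoff=5.1400 vs cont=13.0716 → 13.0716 [wait]  ⇒ S*(0)=-

price = 13.0716
boundary = - - 96.4678 87.2344 96.4678 87.2344 96.4678 87.2344 96.4678
tree:
13.0716
18.9549 7.9296
26.6422 12.2705 4.1043
35.8756 18.4093 6.8802 1.6404
44.2253 26.6422 11.2159 3.0404 0.3898
51.7757 35.8756 17.6624 5.5248 0.8238 0.0000
58.6035 44.2253 26.6422 9.7722 1.7409 0.0000 0.0000
64.7777 51.7757 35.8756 16.6293 3.6792 0.0000 0.0000 0.0000
70.3610 58.6035 44.2253 26.6422 7.7752 0.0000 0.0000 0.0000 0.0000
75.4098 64.7777 51.7757 35.8756 16.4315 0.0000 0.0000 0.0000 0.0000 0.0000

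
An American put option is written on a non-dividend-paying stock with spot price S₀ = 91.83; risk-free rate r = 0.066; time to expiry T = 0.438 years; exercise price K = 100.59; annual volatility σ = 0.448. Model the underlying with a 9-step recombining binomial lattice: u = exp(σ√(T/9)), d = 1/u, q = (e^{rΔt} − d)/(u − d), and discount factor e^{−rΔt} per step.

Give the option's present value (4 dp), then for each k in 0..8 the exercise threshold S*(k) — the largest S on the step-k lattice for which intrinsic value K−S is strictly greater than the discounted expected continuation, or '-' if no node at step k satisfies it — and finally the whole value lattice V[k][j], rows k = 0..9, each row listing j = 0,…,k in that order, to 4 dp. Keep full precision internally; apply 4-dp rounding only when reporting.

Δt=0.04867  u=1.10388  d=0.90590  q=0.49156  discount=0.99679
step 9 (expiry): payoffs max(K−S,0) = 62.8599 54.6139 44.5658 32.3217 17.4016 0.0000 0.0000 0.0000 0.0000 0.0000
step 8: (k=8,j=0): S=41.6495, (K−S)⁺=58.9405, hold=58.6179 ⇒ V=58.9405 exercise | (k=8,j=1): S=50.7521, (K−S)⁺=49.8379, hold=49.5154 ⇒ V=49.8379 exercise | (k=8,j=2): S=61.8440, (K−S)⁺=38.7460, hold=38.4235 ⇒ V=38.7460 exercise | (k=8,j=3): S=75.3600, (K−S)⁺=25.2300, hold=24.9074 ⇒ V=25.2300 exercise | (k=8,j=4): S=91.8300, (K−S)⁺=8.7600, hold=8.8193 ⇒ V=8.8193 continue | (k=8,j=5): S=111.8995, (K−S)⁺=0.0000, hold=0.0000 ⇒ V=0.0000 continue | (k=8,j=6): S=136.3552, (K−S)⁺=0.0000, hold=0.0000 ⇒ V=0.0000 continue | (k=8,j=7): S=166.1558, (K−S)⁺=0.0000, hold=0.0000 ⇒ V=0.0000 continue | (k=8,j=8): S=202.4693, (K−S)⁺=0.0000, hold=0.0000 ⇒ V=0.0000 continue  boundary S*=75.3600
step 7: (k=7,j=0): S=45.9761, (K−S)⁺=54.6139, hold=54.2914 ⇒ V=54.6139 exercise | (k=7,j=1): S=56.0242, (K−S)⁺=44.5658, hold=44.2432 ⇒ V=44.5658 exercise | (k=7,j=2): S=68.2683, (K−S)⁺=32.3217, hold=31.9991 ⇒ V=32.3217 exercise | (k=7,j=3): S=83.1884, (K−S)⁺=17.4016, hold=17.1081 ⇒ V=17.4016 exercise | (k=7,j=4): S=101.3693, (K−S)⁺=0.0000, hold=4.4697 ⇒ V=4.4697 continue | (k=7,j=5): S=123.5236, (K−S)⁺=0.0000, hold=0.0000 ⇒ V=0.0000 continue | (k=7,j=6): S=150.5198, (K−S)⁺=0.0000, hold=0.0000 ⇒ V=0.0000 continue | (k=7,j=7): S=183.4160, (K−S)⁺=0.0000, hold=0.0000 ⇒ V=0.0000 continue  boundary S*=83.1884
step 6: (k=6,j=0): S=50.7521, (K−S)⁺=49.8379, hold=49.5154 ⇒ V=49.8379 exercise | (k=6,j=1): S=61.8440, (K−S)⁺=38.7460, hold=38.4235 ⇒ V=38.7460 exercise | (k=6,j=2): S=75.3600, (K−S)⁺=25.2300, hold=24.9074 ⇒ V=25.2300 exercise | (k=6,j=3): S=91.8300, (K−S)⁺=8.7600, hold=11.0093 ⇒ V=11.0093 continue | (k=6,j=4): S=111.8995, (K−S)⁺=0.0000, hold=2.2653 ⇒ V=2.2653 continue | (k=6,j=5): S=136.3552, (K−S)⁺=0.0000, hold=0.0000 ⇒ V=0.0000 continue | (k=6,j=6): S=166.1558, (K−S)⁺=0.0000, hold=0.0000 ⇒ V=0.0000 continue  boundary S*=75.3600
step 5: (k=5,j=0): S=56.0242, (K−S)⁺=44.5658, hold=44.2432 ⇒ V=44.5658 exercise | (k=5,j=1): S=68.2683, (K−S)⁺=32.3217, hold=31.9991 ⇒ V=32.3217 exercise | (k=5,j=2): S=83.1884, (K−S)⁺=17.4016, hold=18.1812 ⇒ V=18.1812 continue | (k=5,j=3): S=101.3693, (K−S)⁺=0.0000, hold=6.6896 ⇒ V=6.6896 continue | (k=5,j=4): S=123.5236, (K−S)⁺=0.0000, hold=1.1481 ⇒ V=1.1481 continue | (k=5,j=5): S=150.5198, (K−S)⁺=0.0000, hold=0.0000 ⇒ V=0.0000 continue  boundary S*=68.2683
step 4: (k=4,j=0): S=61.8440, (K−S)⁺=38.7460, hold=38.4235 ⇒ V=38.7460 exercise | (k=4,j=1): S=75.3600, (K−S)⁺=25.2300, hold=25.2894 ⇒ V=25.2894 continue | (k=4,j=2): S=91.8300, (K−S)⁺=8.7600, hold=12.4921 ⇒ V=12.4921 continue | (k=4,j=3): S=111.8995, (K−S)⁺=0.0000, hold=3.9529 ⇒ V=3.9529 continue | (k=4,j=4): S=136.3552, (K−S)⁺=0.0000, hold=0.5818 ⇒ V=0.5818 continue  boundary S*=61.8440
step 3: (k=3,j=0): S=68.2683, (K−S)⁺=32.3217, hold=32.0282 ⇒ V=32.3217 exercise | (k=3,j=1): S=83.1884, (K−S)⁺=17.4016, hold=18.9378 ⇒ V=18.9378 continue | (k=3,j=2): S=101.3693, (K−S)⁺=0.0000, hold=8.2680 ⇒ V=8.2680 continue | (k=3,j=3): S=123.5236, (K−S)⁺=0.0000, hold=2.2884 ⇒ V=2.2884 continue  boundary S*=68.2683
step 2: (k=2,j=0): S=75.3600, (K−S)⁺=25.2300, hold=25.6601 ⇒ V=25.6601 continue | (k=2,j=1): S=91.8300, (K−S)⁺=8.7600, hold=13.6490 ⇒ V=13.6490 continue | (k=2,j=2): S=111.8995, (K−S)⁺=0.0000, hold=5.3116 ⇒ V=5.3116 continue  boundary S*=-
step 1: (k=1,j=0): S=83.1884, (K−S)⁺=17.4016, hold=19.6926 ⇒ V=19.6926 continue | (k=1,j=1): S=101.3693, (K−S)⁺=0.0000, hold=9.5200 ⇒ V=9.5200 continue  boundary S*=-
step 0: (k=0,j=0): S=91.8300, (K−S)⁺=8.7600, hold=14.6450 ⇒ V=14.6450 continue  boundary S*=-

price = 14.6450
boundary = - - - 68.2683 61.8440 68.2683 75.3600 83.1884 75.3600
tree:
14.6450
19.6926 9.5200
25.6601 13.6490 5.3116
32.3217 18.9378 8.2680 2.2884
38.7460 25.2894 12.4921 3.9529 0.5818
44.5658 32.3217 18.1812 6.6896 1.1481 0.0000
49.8379 38.7460 25.2300 11.0093 2.2653 0.0000 0.0000
54.6139 44.5658 32.3217 17.4016 4.4697 0.0000 0.0000 0.0000
58.9405 49.8379 38.7460 25.2300 8.8193 0.0000 0.0000 0.0000 0.0000
62.8599 54.6139 44.5658 32.3217 17.4016 0.0000 0.0000 0.0000 0.0000 0.0000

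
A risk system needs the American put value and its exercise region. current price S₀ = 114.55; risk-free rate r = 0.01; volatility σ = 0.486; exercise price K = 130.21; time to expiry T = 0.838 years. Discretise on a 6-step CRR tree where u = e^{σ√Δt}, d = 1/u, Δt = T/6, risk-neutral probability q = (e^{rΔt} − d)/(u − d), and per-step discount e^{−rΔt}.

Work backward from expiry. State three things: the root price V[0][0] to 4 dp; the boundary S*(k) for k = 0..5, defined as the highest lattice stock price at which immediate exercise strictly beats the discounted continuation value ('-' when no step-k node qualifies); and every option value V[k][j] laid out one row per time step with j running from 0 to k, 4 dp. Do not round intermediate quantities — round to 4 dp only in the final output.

Δt=0.13967, u=1.19917, d=0.83391, q=0.45854, disc=e^(-rΔt)=0.99860
k=6 terminal: V=max(K-S,0) → 91.6875 74.8144 50.5510 15.6600 0.0000 0.0000 0.0000
k=5: j=0 S=46.1950 intr=84.0150 cont=83.8333 V=84.0150[EX]; j=1 S=66.4286 intr=63.7814 cont=63.5997 V=63.7814[EX]; j=2 S=95.5246 intr=34.6854 cont=34.5037 V=34.6854[EX]; j=3 S=137.3647 intr=0.0000 cont=8.4674 V=8.4674[hold]; j=4 S=197.5309 intr=0.0000 cont=0.0000 V=0.0000[hold]; j=5 S=284.0502 intr=0.0000 cont=0.0000 V=0.0000[hold]  S*(5)=95.5246
k=4: j=0 S=55.3956 intr=74.8144 cont=74.6327 V=74.8144[EX]; j=1 S=79.6590 intr=50.5510 cont=50.3692 V=50.5510[EX]; j=2 S=114.5500 intr=15.6600 cont=22.6317 V=22.6317[hold]; j=3 S=164.7233 intr=0.0000 cont=4.5783 V=4.5783[hold]; j=4 S=236.8728 intr=0.0000 cont=0.0000 V=0.0000[hold]  S*(4)=79.6590
k=3: j=0 S=66.4286 intr=63.7814 cont=63.5997 V=63.7814[EX]; j=1 S=95.5246 intr=34.6854 cont=37.6961 V=37.6961[hold]; j=2 S=137.3647 intr=0.0000 cont=14.3334 V=14.3334[hold]; j=3 S=197.5309 intr=0.0000 cont=2.4755 V=2.4755[hold]  S*(3)=66.4286
k=2: j=0 S=79.6590 intr=50.5510 cont=51.7478 V=51.7478[hold]; j=1 S=114.5500 intr=15.6600 cont=26.9456 V=26.9456[hold]; j=2 S=164.7233 intr=0.0000 cont=8.8836 V=8.8836[hold]  S*(2)=-
k=1: j=0 S=95.5246 intr=34.6854 cont=40.3185 V=40.3185[hold]; j=1 S=137.3647 intr=0.0000 cont=18.6373 V=18.6373[hold]  S*(1)=-
k=0: j=0 S=114.5500 intr=15.6600 cont=30.3344 V=30.3344[hold]  S*(0)=-

price = 30.3344
boundary = - - - 66.4286 79.6590 95.5246
tree:
30.3344
40.3185 18.6373
51.7478 26.9456 8.8836
63.7814 37.6961 14.3334 2.4755
74.8144 50.5510 22.6317 4.5783 0.0000
84.0150 63.7814 34.6854 8.4674 0.0000 0.0000
91.6875 74.8144 50.5510 15.6600 0.0000 0.0000 0.0000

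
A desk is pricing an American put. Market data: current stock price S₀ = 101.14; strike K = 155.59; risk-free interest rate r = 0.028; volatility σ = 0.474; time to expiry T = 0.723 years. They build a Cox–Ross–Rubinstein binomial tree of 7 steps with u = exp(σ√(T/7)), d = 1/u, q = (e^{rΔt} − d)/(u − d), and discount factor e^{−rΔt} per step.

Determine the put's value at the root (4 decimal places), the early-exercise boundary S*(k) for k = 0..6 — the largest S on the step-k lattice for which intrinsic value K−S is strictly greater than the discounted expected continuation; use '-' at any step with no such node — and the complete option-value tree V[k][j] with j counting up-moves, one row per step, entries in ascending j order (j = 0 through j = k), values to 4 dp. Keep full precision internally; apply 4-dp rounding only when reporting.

Δt=0.10329  u=1.16455  d=0.85870  q=0.47146  discount=0.99711
step 7 (expiry): payoffs max(K−S,0) = 120.7710 108.3693 91.5504 68.7410 37.8074 0.0000 0.0000 0.0000
step 6: (k=6,j=0): S=40.5485, (K−S)⁺=115.0415, hold=114.5922 ⇒ V=115.0415 exercise | (k=6,j=1): S=54.9909, (K−S)⁺=100.5991, hold=100.1498 ⇒ V=100.5991 exercise | (k=6,j=2): S=74.5773, (K−S)⁺=81.0127, hold=80.5634 ⇒ V=81.0127 exercise | (k=6,j=3): S=101.1400, (K−S)⁺=54.4500, hold=54.0007 ⇒ V=54.4500 exercise | (k=6,j=4): S=137.1637, (K−S)⁺=18.4263, hold=19.9251 ⇒ V=19.9251 continue | (k=6,j=5): S=186.0181, (K−S)⁺=0.0000, hold=0.0000 ⇒ V=0.0000 continue | (k=6,j=6): S=252.2733, (K−S)⁺=0.0000, hold=0.0000 ⇒ V=0.0000 continue  boundary S*=101.1400
step 5: (k=5,j=0): S=47.2207, (K−S)⁺=108.3693, hold=107.9200 ⇒ V=108.3693 exercise | (k=5,j=1): S=64.0396, (K−S)⁺=91.5504, hold=91.1011 ⇒ V=91.5504 exercise | (k=5,j=2): S=86.8490, (K−S)⁺=68.7410, hold=68.2917 ⇒ V=68.7410 exercise | (k=5,j=3): S=117.7826, (K−S)⁺=37.8074, hold=38.0627 ⇒ V=38.0627 continue | (k=5,j=4): S=159.7339, (K−S)⁺=0.0000, hold=10.5008 ⇒ V=10.5008 continue | (k=5,j=5): S=216.6273, (K−S)⁺=0.0000, hold=0.0000 ⇒ V=0.0000 continue  boundary S*=86.8490
step 4: (k=4,j=0): S=54.9909, (K−S)⁺=100.5991, hold=100.1498 ⇒ V=100.5991 exercise | (k=4,j=1): S=74.5773, (K−S)⁺=81.0127, hold=80.5634 ⇒ V=81.0127 exercise | (k=4,j=2): S=101.1400, (K−S)⁺=54.4500, hold=54.1207 ⇒ V=54.4500 exercise | (k=4,j=3): S=137.1637, (K−S)⁺=18.4263, hold=24.9960 ⇒ V=24.9960 continue | (k=4,j=4): S=186.0181, (K−S)⁺=0.0000, hold=5.5341 ⇒ V=5.5341 continue  boundary S*=101.1400
step 3: (k=3,j=0): S=64.0396, (K−S)⁺=91.5504, hold=91.1011 ⇒ V=91.5504 exercise | (k=3,j=1): S=86.8490, (K−S)⁺=68.7410, hold=68.2917 ⇒ V=68.7410 exercise | (k=3,j=2): S=117.7826, (K−S)⁺=37.8074, hold=40.4465 ⇒ V=40.4465 continue | (k=3,j=3): S=159.7339, (K−S)⁺=0.0000, hold=15.7748 ⇒ V=15.7748 continue  boundary S*=86.8490
step 2: (k=2,j=0): S=74.5773, (K−S)⁺=81.0127, hold=80.5634 ⇒ V=81.0127 exercise | (k=2,j=1): S=101.1400, (K−S)⁺=54.4500, hold=55.2413 ⇒ V=55.2413 continue | (k=2,j=2): S=137.1637, (K−S)⁺=18.4263, hold=28.7316 ⇒ V=28.7316 continue  boundary S*=74.5773
step 1: (k=1,j=0): S=86.8490, (K−S)⁺=68.7410, hold=68.6637 ⇒ V=68.7410 exercise | (k=1,j=1): S=117.7826, (K−S)⁺=37.8074, hold=42.6196 ⇒ V=42.6196 continue  boundary S*=86.8490
step 0: (k=0,j=0): S=101.1400, (K−S)⁺=54.4500, hold=56.2629 ⇒ V=56.2629 continue  boundary S*=-

price = 56.2629
boundary = - 86.8490 74.5773 86.8490 101.1400 86.8490 101.1400
tree:
56.2629
68.7410 42.6196
81.0127 55.2413 28.7316
91.5504 68.7410 40.4465 15.7748
100.5991 81.0127 54.4500 24.9960 5.5341
108.3693 91.5504 68.7410 38.0627 10.5008 0.0000
115.0415 100.5991 81.0127 54.4500 19.9251 0.0000 0.0000
120.7710 108.3693 91.5504 68.7410 37.8074 0.0000 0.0000 0.0000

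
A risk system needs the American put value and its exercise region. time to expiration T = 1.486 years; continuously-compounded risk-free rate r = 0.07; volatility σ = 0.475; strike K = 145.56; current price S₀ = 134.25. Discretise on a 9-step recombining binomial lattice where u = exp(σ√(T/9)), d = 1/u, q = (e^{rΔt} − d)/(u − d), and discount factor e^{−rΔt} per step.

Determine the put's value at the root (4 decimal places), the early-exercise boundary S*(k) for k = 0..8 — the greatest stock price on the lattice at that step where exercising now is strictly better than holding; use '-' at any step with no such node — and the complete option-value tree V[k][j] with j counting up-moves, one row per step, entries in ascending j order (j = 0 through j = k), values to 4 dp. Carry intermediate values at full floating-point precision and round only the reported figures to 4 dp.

price = 31.2838
boundary = - - - 75.2391 62.0326 75.2391 91.2572 75.2391 91.2572
tree:
31.2838
42.2065 20.2919
55.3253 29.1162 11.2913
70.3209 40.5332 17.5404 4.8432
83.5274 54.4771 26.5152 8.3118 1.2297
94.4158 70.3209 38.7523 13.9947 2.4007 0.0000
103.3930 83.5274 54.3028 22.9635 4.6868 0.0000 0.0000
110.7944 94.4158 70.3209 36.3232 9.1500 0.0000 0.0000 0.0000
116.8967 103.3930 83.5274 54.3028 17.8634 0.0000 0.0000 0.0000 0.0000
121.9279 110.7944 94.4158 70.3209 34.8745 0.0000 0.0000 0.0000 0.0000 0.0000

Δt=0.16511, u=1.21290, d=0.82447, q=0.48182, disc=e^(-rΔt)=0.98851
k=9 terminal: V=max(K-S,0) → 121.9279 110.7944 94.4158 70.3209 34.8745 0.0000 0.0000 0.0000 0.0000 0.0000
k=8: j=0 S=28.6633 intr=116.8967 cont=115.2241 V=116.8967[EX]; j=1 S=42.1670 intr=103.3930 cont=101.7203 V=103.3930[EX]; j=2 S=62.0326 intr=83.5274 cont=81.8547 V=83.5274[EX]; j=3 S=91.2572 intr=54.3028 cont=52.6301 V=54.3028[EX]; j=4 S=134.2500 intr=11.3100 cont=17.8634 V=17.8634[hold]; j=5 S=197.4974 intr=0.0000 cont=0.0000 V=0.0000[hold]; j=6 S=290.5417 intr=0.0000 cont=0.0000 V=0.0000[hold]; j=7 S=427.4208 intr=0.0000 cont=0.0000 V=0.0000[hold]; j=8 S=628.7858 intr=0.0000 cont=0.0000 V=0.0000[hold]  S*(8)=91.2572
k=7: j=0 S=34.7656 intr=110.7944 cont=109.1218 V=110.7944[EX]; j=1 S=51.1442 intr=94.4158 cont=92.7431 V=94.4158[EX]; j=2 S=75.2391 intr=70.3209 cont=68.6482 V=70.3209[EX]; j=3 S=110.6855 intr=34.8745 cont=36.3232 V=36.3232[hold]; j=4 S=162.8313 intr=0.0000 cont=9.1500 V=9.1500[hold]; j=5 S=239.5438 intr=0.0000 cont=0.0000 V=0.0000[hold]; j=6 S=352.3969 intr=0.0000 cont=0.0000 V=0.0000[hold]; j=7 S=518.4169 intr=0.0000 cont=0.0000 V=0.0000[hold]  S*(7)=75.2391
k=6: j=0 S=42.1670 intr=103.3930 cont=101.7203 V=103.3930[EX]; j=1 S=62.0326 intr=83.5274 cont=81.8547 V=83.5274[EX]; j=2 S=91.2572 intr=54.3028 cont=53.3201 V=54.3028[EX]; j=3 S=134.2500 intr=11.3100 cont=22.9635 V=22.9635[hold]; j=4 S=197.4974 intr=0.0000 cont=4.6868 V=4.6868[hold]; j=5 S=290.5417 intr=0.0000 cont=0.0000 V=0.0000[hold]; j=6 S=427.4208 intr=0.0000 cont=0.0000 V=0.0000[hold]  S*(6)=91.2572
k=5: j=0 S=51.1442 intr=94.4158 cont=92.7431 V=94.4158[EX]; j=1 S=75.2391 intr=70.3209 cont=68.6482 V=70.3209[EX]; j=2 S=110.6855 intr=34.8745 cont=38.7523 V=38.7523[hold]; j=3 S=162.8313 intr=0.0000 cont=13.9947 V=13.9947[hold]; j=4 S=239.5438 intr=0.0000 cont=2.4007 V=2.4007[hold]; j=5 S=352.3969 intr=0.0000 cont=0.0000 V=0.0000[hold]  S*(5)=75.2391
k=4: j=0 S=62.0326 intr=83.5274 cont=81.8547 V=83.5274[EX]; j=1 S=91.2572 intr=54.3028 cont=54.4771 V=54.4771[hold]; j=2 S=134.2500 intr=11.3100 cont=26.5152 V=26.5152[hold]; j=3 S=197.4974 intr=0.0000 cont=8.3118 V=8.3118[hold]; j=4 S=290.5417 intr=0.0000 cont=1.2297 V=1.2297[hold]  S*(4)=62.0326
k=3: j=0 S=75.2391 intr=70.3209 cont=68.7312 V=70.3209[EX]; j=1 S=110.6855 intr=34.8745 cont=40.5332 V=40.5332[hold]; j=2 S=162.8313 intr=0.0000 cont=17.5404 V=17.5404[hold]; j=3 S=239.5438 intr=0.0000 cont=4.8432 V=4.8432[hold]  S*(3)=75.2391
k=2: j=0 S=91.2572 intr=54.3028 cont=55.3253 V=55.3253[hold]; j=1 S=134.2500 intr=11.3100 cont=29.1162 V=29.1162[hold]; j=2 S=197.4974 intr=0.0000 cont=11.2913 V=11.2913[hold]  S*(2)=-
k=1: j=0 S=110.6855 intr=34.8745 cont=42.2065 V=42.2065[hold]; j=1 S=162.8313 intr=0.0000 cont=20.2919 V=20.2919[hold]  S*(1)=-
k=0: j=0 S=134.2500 intr=11.3100 cont=31.2838 V=31.2838[hold]  S*(0)=-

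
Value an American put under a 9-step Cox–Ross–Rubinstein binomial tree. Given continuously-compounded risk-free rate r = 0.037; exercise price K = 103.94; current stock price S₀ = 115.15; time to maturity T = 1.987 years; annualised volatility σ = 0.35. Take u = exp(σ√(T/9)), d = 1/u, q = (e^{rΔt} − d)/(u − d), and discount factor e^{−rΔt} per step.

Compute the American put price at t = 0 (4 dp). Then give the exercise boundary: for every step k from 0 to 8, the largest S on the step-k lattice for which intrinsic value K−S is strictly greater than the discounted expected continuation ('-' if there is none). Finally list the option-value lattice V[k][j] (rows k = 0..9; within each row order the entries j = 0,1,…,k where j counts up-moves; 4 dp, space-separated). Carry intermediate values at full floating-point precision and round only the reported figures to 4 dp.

Δt=0.22078, u=1.17875, d=0.84836, q=0.48380, disc=e^(-rΔt)=0.99186
k=9 terminal: V=max(K-S,0) → 77.7299 67.5223 53.3394 33.6329 6.2518 0.0000 0.0000 0.0000 0.0000 0.0000
k=8: j=0 S=30.8952 intr=73.0448 cont=72.1992 V=73.0448[EX]; j=1 S=42.9273 intr=61.0127 cont=60.1671 V=61.0127[EX]; j=2 S=59.6454 intr=44.2946 cont=43.4490 V=44.2946[EX]; j=3 S=82.8744 intr=21.0656 cont=20.2200 V=21.0656[EX]; j=4 S=115.1500 intr=0.0000 cont=3.2009 V=3.2009[hold]; j=5 S=159.9953 intr=0.0000 cont=0.0000 V=0.0000[hold]; j=6 S=222.3057 intr=0.0000 cont=0.0000 V=0.0000[hold]; j=7 S=308.8830 intr=0.0000 cont=0.0000 V=0.0000[hold]; j=8 S=429.1779 intr=0.0000 cont=0.0000 V=0.0000[hold]  S*(8)=82.8744
k=7: j=0 S=36.4177 intr=67.5223 cont=66.6767 V=67.5223[EX]; j=1 S=50.6006 intr=53.3394 cont=52.4938 V=53.3394[EX]; j=2 S=70.3071 intr=33.6329 cont=32.7873 V=33.6329[EX]; j=3 S=97.6882 intr=6.2518 cont=12.3215 V=12.3215[hold]; j=4 S=135.7331 intr=0.0000 cont=1.6388 V=1.6388[hold]; j=5 S=188.5945 intr=0.0000 cont=0.0000 V=0.0000[hold]; j=6 S=262.0429 intr=0.0000 cont=0.0000 V=0.0000[hold]; j=7 S=364.0958 intr=0.0000 cont=0.0000 V=0.0000[hold]  S*(7)=70.3071
k=6: j=0 S=42.9273 intr=61.0127 cont=60.1671 V=61.0127[EX]; j=1 S=59.6454 intr=44.2946 cont=43.4490 V=44.2946[EX]; j=2 S=82.8744 intr=21.0656 cont=23.1326 V=23.1326[hold]; j=3 S=115.1500 intr=0.0000 cont=7.0950 V=7.0950[hold]; j=4 S=159.9953 intr=0.0000 cont=0.8391 V=0.8391[hold]; j=5 S=222.3057 intr=0.0000 cont=0.0000 V=0.0000[hold]; j=6 S=308.8830 intr=0.0000 cont=0.0000 V=0.0000[hold]  S*(6)=59.6454
k=5: j=0 S=50.6006 intr=53.3394 cont=52.4938 V=53.3394[EX]; j=1 S=70.3071 intr=33.6329 cont=33.7793 V=33.7793[hold]; j=2 S=97.6882 intr=6.2518 cont=15.2485 V=15.2485[hold]; j=3 S=135.7331 intr=0.0000 cont=4.0352 V=4.0352[hold]; j=4 S=188.5945 intr=0.0000 cont=0.4296 V=0.4296[hold]; j=5 S=262.0429 intr=0.0000 cont=0.0000 V=0.0000[hold]  S*(5)=50.6006
k=4: j=0 S=59.6454 intr=44.2946 cont=43.5192 V=44.2946[EX]; j=1 S=82.8744 intr=21.0656 cont=24.6121 V=24.6121[hold]; j=2 S=115.1500 intr=0.0000 cont=9.7435 V=9.7435[hold]; j=3 S=159.9953 intr=0.0000 cont=2.2722 V=2.2722[hold]; j=4 S=222.3057 intr=0.0000 cont=0.2200 V=0.2200[hold]  S*(4)=59.6454
k=3: j=0 S=70.3071 intr=33.6329 cont=34.4892 V=34.4892[hold]; j=1 S=97.6882 intr=6.2518 cont=17.2769 V=17.2769[hold]; j=2 S=135.7331 intr=0.0000 cont=6.0790 V=6.0790[hold]; j=3 S=188.5945 intr=0.0000 cont=1.2689 V=1.2689[hold]  S*(3)=-
k=2: j=0 S=82.8744 intr=21.0656 cont=25.9490 V=25.9490[hold]; j=1 S=115.1500 intr=0.0000 cont=11.7628 V=11.7628[hold]; j=2 S=159.9953 intr=0.0000 cont=3.7213 V=3.7213[hold]  S*(2)=-
k=1: j=0 S=97.6882 intr=6.2518 cont=18.9304 V=18.9304[hold]; j=1 S=135.7331 intr=0.0000 cont=7.8083 V=7.8083[hold]  S*(1)=-
k=0: j=0 S=115.1500 intr=0.0000 cont=13.4392 V=13.4392[hold]  S*(0)=-

price = 13.4392
boundary = - - - - 59.6454 50.6006 59.6454 70.3071 82.8744
tree:
13.4392
18.9304 7.8083
25.9490 11.7628 3.7213
34.4892 17.2769 6.0790 1.2689
44.2946 24.6121 9.7435 2.2722 0.2200
53.3394 33.7793 15.2485 4.0352 0.4296 0.0000
61.0127 44.2946 23.1326 7.0950 0.8391 0.0000 0.0000
67.5223 53.3394 33.6329 12.3215 1.6388 0.0000 0.0000 0.0000
73.0448 61.0127 44.2946 21.0656 3.2009 0.0000 0.0000 0.0000 0.0000
77.7299 67.5223 53.3394 33.6329 6.2518 0.0000 0.0000 0.0000 0.0000 0.0000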